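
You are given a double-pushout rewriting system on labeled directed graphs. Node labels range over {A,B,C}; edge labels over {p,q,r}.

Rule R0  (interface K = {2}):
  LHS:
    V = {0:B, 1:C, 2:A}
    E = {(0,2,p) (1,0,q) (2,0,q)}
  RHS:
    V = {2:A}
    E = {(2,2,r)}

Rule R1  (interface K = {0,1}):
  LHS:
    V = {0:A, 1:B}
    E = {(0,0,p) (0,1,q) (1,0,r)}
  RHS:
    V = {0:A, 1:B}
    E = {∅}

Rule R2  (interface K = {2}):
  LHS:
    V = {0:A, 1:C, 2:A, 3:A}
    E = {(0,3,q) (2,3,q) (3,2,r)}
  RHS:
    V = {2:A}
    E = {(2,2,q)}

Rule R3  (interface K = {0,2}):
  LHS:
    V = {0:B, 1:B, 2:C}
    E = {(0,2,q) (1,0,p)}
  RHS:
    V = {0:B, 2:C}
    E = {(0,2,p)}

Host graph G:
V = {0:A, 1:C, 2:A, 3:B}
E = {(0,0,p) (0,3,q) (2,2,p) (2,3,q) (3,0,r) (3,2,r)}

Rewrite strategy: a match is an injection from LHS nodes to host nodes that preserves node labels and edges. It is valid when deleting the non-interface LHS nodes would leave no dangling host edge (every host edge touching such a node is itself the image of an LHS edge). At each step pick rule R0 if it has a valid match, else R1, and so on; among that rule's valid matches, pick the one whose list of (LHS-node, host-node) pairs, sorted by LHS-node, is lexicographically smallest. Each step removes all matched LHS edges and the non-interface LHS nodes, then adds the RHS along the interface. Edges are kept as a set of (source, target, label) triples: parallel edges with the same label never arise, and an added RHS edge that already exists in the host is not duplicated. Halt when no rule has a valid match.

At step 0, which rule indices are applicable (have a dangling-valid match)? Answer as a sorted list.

Answer: [R1]

Rewrite trace:
R0: no valid match — LHS pattern not found
R1: 2 valid matches — {0↦0, 1↦3}, {0↦2, 1↦3}
R2: no valid match — LHS pattern not found
R3: no valid match — LHS pattern not found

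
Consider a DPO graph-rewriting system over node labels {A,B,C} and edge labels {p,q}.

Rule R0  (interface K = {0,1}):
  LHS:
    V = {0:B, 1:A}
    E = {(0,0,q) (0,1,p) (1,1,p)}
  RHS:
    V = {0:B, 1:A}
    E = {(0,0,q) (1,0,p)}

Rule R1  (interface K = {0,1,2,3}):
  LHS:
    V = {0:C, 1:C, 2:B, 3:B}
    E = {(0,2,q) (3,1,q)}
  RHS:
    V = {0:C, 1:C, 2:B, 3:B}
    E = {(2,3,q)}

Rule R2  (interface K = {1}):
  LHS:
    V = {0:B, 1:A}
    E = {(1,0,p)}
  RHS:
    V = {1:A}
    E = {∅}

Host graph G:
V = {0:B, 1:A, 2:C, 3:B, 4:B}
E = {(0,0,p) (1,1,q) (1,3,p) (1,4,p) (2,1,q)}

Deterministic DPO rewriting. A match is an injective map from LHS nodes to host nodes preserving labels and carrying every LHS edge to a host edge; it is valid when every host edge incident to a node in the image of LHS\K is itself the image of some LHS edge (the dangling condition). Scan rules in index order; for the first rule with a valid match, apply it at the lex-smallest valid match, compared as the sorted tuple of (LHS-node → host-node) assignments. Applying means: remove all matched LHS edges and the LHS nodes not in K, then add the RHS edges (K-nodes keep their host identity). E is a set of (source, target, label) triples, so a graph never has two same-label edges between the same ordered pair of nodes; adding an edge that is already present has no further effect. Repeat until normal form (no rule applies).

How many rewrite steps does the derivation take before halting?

[0] host  ⇒  5 nodes, 5 edges  {0-p->0 1-q->1 1-p->3 1-p->4 2-q->1}
[1] R2 @ {0↦3, 1↦1}  ⇒  4 nodes, 4 edges  {0-p->0 1-q->1 1-p->4 2-q->1}
[2] R2 @ {0↦4, 1↦1}  ⇒  3 nodes, 3 edges  {0-p->0 1-q->1 2-q->1}
normal form: no rule applies after step 2

Answer: 2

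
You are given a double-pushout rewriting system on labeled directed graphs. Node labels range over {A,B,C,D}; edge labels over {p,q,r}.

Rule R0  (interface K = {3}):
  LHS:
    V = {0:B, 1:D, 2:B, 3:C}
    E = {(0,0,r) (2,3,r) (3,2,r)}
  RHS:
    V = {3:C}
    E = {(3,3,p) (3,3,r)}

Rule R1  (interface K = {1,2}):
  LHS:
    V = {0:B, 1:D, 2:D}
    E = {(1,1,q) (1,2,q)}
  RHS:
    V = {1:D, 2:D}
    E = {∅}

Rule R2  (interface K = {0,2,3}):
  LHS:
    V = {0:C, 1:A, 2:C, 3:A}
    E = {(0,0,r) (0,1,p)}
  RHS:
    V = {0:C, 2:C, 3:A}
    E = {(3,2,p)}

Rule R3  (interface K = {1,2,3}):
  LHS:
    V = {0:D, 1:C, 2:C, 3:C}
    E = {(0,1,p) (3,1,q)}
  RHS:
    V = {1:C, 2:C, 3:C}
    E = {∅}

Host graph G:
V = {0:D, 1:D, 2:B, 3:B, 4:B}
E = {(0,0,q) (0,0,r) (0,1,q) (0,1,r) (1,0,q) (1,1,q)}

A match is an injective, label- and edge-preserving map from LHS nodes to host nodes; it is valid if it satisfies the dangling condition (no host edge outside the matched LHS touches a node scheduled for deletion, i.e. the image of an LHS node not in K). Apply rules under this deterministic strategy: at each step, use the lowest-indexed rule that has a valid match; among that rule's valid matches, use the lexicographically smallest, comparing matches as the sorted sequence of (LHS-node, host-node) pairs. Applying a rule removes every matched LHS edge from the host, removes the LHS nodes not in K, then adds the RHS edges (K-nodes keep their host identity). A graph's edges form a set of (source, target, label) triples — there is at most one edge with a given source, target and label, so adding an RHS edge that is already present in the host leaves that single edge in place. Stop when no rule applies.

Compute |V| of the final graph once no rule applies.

initial: |V|=5 |E|=6  E = 0-q->0 0-r->0 0-q->1 0-r->1 1-q->0 1-q->1
step 1: apply R1 at {0↦2, 1↦0, 2↦1}  → |V|=4 |E|=4  E = 0-r->0 0-r->1 1-q->0 1-q->1
step 2: apply R1 at {0↦3, 1↦1, 2↦0}  → |V|=3 |E|=2  E = 0-r->0 0-r->1
final graph: no rule applies after step 2
NF nodes: {0:D, 1:D, 4:B}

Answer: 3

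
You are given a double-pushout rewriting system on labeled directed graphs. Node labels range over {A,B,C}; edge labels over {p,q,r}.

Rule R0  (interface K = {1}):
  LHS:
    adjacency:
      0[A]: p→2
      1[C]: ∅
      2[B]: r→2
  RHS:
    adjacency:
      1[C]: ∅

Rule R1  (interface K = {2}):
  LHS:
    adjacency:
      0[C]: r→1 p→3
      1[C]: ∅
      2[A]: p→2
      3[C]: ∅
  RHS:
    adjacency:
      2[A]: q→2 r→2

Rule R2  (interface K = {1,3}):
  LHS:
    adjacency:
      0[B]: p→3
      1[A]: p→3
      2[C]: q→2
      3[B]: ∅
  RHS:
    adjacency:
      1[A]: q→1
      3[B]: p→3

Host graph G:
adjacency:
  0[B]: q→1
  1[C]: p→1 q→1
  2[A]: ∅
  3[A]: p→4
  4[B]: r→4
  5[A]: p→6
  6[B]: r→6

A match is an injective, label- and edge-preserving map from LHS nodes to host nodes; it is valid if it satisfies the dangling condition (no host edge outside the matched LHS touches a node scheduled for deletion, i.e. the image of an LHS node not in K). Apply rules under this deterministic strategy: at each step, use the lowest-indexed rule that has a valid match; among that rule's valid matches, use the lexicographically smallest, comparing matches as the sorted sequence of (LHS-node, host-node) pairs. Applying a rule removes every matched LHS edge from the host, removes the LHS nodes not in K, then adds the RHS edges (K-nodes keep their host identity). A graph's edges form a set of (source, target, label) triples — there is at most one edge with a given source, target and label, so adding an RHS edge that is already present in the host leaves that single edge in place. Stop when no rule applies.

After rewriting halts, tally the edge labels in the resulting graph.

Answer: p:1 q:2

Rewrite trace:
[0] host  ⇒  7 nodes, 7 edges  {0-q->1 1-p->1 1-q->1 3-p->4 4-r->4 5-p->6 6-r->6}
[1] R0 @ {0↦3, 1↦1, 2↦4}  ⇒  5 nodes, 5 edges  {0-q->1 1-p->1 1-q->1 5-p->6 6-r->6}
[2] R0 @ {0↦5, 1↦1, 2↦6}  ⇒  3 nodes, 3 edges  {0-q->1 1-p->1 1-q->1}
halt: no rule applies after step 2
NF edges: [(0, 1, 'q'), (1, 1, 'p'), (1, 1, 'q')]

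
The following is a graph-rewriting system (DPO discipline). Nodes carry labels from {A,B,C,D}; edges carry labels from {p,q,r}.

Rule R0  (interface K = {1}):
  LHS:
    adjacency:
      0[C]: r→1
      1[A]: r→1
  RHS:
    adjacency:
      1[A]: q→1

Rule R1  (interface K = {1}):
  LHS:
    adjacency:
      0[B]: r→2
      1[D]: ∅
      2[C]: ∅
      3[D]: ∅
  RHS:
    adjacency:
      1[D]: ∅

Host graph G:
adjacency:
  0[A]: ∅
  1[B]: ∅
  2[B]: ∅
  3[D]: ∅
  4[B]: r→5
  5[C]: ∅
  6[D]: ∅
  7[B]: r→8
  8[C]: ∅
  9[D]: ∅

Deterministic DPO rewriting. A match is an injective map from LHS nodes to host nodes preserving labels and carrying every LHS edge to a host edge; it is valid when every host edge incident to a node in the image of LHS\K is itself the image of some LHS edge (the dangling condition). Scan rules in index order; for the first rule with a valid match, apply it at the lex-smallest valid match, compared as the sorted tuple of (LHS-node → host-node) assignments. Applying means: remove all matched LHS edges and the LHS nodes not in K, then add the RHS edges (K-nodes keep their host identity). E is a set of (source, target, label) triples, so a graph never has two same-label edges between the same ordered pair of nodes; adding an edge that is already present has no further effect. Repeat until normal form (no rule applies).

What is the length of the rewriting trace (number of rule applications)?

[0] host  ⇒  10 nodes, 2 edges  {4-r->5 7-r->8}
[1] R1 @ {0↦4, 1↦3, 2↦5, 3↦6}  ⇒  7 nodes, 1 edges  {7-r->8}
[2] R1 @ {0↦7, 1↦3, 2↦8, 3↦9}  ⇒  4 nodes, 0 edges  {∅}
normal form: no rule applies after step 2

Answer: 2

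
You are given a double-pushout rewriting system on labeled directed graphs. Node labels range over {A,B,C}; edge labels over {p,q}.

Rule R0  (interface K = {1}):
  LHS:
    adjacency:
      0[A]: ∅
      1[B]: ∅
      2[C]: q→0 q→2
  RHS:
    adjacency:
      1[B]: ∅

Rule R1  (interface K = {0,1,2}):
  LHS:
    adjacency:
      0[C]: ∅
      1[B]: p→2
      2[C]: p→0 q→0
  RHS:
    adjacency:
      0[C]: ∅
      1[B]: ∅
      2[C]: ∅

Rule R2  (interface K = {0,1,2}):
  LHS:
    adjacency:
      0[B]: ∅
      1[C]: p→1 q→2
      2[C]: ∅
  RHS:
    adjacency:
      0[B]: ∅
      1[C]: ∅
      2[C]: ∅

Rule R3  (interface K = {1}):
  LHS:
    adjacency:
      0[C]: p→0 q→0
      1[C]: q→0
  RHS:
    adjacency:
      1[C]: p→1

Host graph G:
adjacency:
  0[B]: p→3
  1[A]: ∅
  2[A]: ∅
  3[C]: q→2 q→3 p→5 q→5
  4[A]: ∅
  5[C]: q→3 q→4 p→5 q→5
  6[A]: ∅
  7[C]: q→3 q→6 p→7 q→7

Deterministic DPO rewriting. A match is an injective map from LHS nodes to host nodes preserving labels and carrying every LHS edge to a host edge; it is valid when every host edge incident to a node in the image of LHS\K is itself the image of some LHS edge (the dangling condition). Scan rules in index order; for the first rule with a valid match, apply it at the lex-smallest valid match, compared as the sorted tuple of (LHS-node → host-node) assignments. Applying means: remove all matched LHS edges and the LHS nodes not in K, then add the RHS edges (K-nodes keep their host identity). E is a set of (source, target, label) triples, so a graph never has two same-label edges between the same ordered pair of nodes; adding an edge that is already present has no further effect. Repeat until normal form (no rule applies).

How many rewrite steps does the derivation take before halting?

Answer: 6

Steps:
[0] host  ⇒  8 nodes, 13 edges  {0-p->3 3-q->2 3-q->3 3-p->5 3-q->5 5-q->3 5-q->4 5-p->5 5-q->5 7-q->3 7-q->6 7-p->7 7-q->7}
[1] R1 @ {0↦5, 1↦0, 2↦3}  ⇒  8 nodes, 10 edges  {3-q->2 3-q->3 5-q->3 5-q->4 5-p->5 5-q->5 7-q->3 7-q->6 7-p->7 7-q->7}
[2] R2 @ {0↦0, 1↦5, 2↦3}  ⇒  8 nodes, 8 edges  {3-q->2 3-q->3 5-q->4 5-q->5 7-q->3 7-q->6 7-p->7 7-q->7}
[3] R0 @ {0↦4, 1↦0, 2↦5}  ⇒  6 nodes, 6 edges  {3-q->2 3-q->3 7-q->3 7-q->6 7-p->7 7-q->7}
[4] R2 @ {0↦0, 1↦7, 2↦3}  ⇒  6 nodes, 4 edges  {3-q->2 3-q->3 7-q->6 7-q->7}
[5] R0 @ {0↦2, 1↦0, 2↦3}  ⇒  4 nodes, 2 edges  {7-q->6 7-q->7}
[6] R0 @ {0↦6, 1↦0, 2↦7}  ⇒  2 nodes, 0 edges  {∅}
halt: no rule applies after step 6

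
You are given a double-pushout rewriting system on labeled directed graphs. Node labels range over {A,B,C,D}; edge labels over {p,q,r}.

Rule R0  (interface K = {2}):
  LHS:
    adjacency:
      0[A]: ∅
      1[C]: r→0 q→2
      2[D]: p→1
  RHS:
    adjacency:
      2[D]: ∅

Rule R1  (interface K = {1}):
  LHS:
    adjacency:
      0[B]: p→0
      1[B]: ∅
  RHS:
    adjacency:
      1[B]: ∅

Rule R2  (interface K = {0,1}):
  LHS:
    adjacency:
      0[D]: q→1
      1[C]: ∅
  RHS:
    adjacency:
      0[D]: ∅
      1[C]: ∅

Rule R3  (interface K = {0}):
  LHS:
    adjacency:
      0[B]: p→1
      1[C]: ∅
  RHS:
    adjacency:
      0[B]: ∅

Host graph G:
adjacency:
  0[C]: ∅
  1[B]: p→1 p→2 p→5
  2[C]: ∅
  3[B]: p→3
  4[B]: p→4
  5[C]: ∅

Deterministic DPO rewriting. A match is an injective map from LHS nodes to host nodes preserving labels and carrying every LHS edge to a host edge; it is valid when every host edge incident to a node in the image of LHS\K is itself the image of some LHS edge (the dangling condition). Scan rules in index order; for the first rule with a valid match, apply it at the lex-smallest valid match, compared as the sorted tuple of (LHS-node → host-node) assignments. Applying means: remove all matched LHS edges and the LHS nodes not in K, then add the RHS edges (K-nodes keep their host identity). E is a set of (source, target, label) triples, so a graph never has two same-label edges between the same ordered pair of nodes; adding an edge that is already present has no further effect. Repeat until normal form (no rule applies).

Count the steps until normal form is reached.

start.  V:6 E:5  edges: 1-p->1 1-p->2 1-p->5 3-p->3 4-p->4
1. fire R1 via {0↦3, 1↦1}  →  V:5 E:4  edges: 1-p->1 1-p->2 1-p->5 4-p->4
2. fire R1 via {0↦4, 1↦1}  →  V:4 E:3  edges: 1-p->1 1-p->2 1-p->5
3. fire R3 via {0↦1, 1↦2}  →  V:3 E:2  edges: 1-p->1 1-p->5
4. fire R3 via {0↦1, 1↦5}  →  V:2 E:1  edges: 1-p->1
normal form: no rule applies after step 4

Answer: 4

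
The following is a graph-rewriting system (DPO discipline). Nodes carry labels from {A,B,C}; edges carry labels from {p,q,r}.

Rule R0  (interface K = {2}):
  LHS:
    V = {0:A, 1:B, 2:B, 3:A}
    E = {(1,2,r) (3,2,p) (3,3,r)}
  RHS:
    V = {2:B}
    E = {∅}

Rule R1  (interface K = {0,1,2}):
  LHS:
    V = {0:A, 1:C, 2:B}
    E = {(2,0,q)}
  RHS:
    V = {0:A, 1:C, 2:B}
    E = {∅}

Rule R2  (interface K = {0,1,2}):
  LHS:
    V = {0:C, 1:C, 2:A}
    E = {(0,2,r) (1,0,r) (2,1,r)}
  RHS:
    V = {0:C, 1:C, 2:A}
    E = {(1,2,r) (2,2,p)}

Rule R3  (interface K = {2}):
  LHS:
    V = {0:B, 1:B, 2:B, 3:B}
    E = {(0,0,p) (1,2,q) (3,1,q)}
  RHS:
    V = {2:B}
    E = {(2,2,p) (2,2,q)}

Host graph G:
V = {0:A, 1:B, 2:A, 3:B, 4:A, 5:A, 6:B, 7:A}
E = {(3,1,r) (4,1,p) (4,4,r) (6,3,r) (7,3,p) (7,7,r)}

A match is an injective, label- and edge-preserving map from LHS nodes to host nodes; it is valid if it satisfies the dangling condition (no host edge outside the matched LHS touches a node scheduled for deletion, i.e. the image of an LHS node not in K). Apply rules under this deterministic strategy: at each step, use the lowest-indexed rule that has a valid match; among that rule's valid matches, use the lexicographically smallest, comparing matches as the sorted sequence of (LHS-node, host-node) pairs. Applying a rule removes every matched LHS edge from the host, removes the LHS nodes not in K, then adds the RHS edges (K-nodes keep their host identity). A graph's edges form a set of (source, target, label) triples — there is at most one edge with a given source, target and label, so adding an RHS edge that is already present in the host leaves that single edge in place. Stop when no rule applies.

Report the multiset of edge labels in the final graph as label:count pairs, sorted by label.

Answer: (no edges)

Derivation:
[0] host  ⇒  8 nodes, 6 edges  {3-r->1 4-p->1 4-r->4 6-r->3 7-p->3 7-r->7}
[1] R0 @ {0↦0, 1↦6, 2↦3, 3↦7}  ⇒  5 nodes, 3 edges  {3-r->1 4-p->1 4-r->4}
[2] R0 @ {0↦2, 1↦3, 2↦1, 3↦4}  ⇒  2 nodes, 0 edges  {∅}
normal form: no rule applies after step 2
NF edges: []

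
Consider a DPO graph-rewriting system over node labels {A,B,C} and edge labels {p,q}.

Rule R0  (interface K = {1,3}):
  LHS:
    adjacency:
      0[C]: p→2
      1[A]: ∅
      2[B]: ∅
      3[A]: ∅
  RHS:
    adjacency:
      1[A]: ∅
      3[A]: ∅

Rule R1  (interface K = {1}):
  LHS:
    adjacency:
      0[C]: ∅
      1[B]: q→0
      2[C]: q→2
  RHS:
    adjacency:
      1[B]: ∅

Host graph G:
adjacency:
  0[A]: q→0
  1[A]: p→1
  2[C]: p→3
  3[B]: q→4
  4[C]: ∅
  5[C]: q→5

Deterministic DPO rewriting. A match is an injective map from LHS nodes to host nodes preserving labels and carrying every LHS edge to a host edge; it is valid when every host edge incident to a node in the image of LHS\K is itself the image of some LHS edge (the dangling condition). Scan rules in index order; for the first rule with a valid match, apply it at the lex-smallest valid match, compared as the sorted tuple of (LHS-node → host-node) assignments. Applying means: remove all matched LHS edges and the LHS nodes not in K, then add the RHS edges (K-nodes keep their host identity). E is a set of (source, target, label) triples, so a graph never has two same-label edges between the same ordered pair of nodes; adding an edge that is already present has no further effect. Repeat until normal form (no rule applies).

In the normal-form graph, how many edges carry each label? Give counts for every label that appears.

Answer: p:1 q:1

Steps:
initial: |V|=6 |E|=5  E = 0-q->0 1-p->1 2-p->3 3-q->4 5-q->5
step 1: apply R1 at {0↦4, 1↦3, 2↦5}  → |V|=4 |E|=3  E = 0-q->0 1-p->1 2-p->3
step 2: apply R0 at {0↦2, 1↦0, 2↦3, 3↦1}  → |V|=2 |E|=2  E = 0-q->0 1-p->1
final graph: no rule applies after step 2
NF edges: [(0, 0, 'q'), (1, 1, 'p')]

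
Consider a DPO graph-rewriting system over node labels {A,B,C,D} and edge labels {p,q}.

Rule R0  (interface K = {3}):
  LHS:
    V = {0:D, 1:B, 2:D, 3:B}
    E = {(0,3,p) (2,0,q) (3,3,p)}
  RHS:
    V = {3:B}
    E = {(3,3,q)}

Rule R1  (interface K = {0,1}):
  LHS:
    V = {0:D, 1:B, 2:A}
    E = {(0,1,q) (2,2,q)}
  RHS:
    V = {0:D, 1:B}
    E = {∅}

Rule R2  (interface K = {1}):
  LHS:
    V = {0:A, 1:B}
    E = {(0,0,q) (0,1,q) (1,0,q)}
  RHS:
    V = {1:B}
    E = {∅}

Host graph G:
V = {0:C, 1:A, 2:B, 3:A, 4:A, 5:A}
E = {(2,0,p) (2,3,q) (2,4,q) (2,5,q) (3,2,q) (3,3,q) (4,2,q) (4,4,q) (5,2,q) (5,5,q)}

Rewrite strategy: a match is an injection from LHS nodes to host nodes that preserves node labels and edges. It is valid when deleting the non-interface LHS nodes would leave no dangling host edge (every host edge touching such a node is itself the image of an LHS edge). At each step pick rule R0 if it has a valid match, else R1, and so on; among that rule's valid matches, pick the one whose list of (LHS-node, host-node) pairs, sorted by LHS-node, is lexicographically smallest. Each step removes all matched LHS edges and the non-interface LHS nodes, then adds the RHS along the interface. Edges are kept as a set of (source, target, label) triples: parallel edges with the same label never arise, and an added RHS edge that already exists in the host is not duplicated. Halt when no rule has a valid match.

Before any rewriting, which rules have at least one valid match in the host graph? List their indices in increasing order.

Answer: [R2]

Rewrite trace:
R0: no valid match — LHS pattern not found
R1: no valid match — LHS pattern not found
R2: 3 valid matches — {0↦3, 1↦2}, {0↦4, 1↦2}, {0↦5, 1↦2}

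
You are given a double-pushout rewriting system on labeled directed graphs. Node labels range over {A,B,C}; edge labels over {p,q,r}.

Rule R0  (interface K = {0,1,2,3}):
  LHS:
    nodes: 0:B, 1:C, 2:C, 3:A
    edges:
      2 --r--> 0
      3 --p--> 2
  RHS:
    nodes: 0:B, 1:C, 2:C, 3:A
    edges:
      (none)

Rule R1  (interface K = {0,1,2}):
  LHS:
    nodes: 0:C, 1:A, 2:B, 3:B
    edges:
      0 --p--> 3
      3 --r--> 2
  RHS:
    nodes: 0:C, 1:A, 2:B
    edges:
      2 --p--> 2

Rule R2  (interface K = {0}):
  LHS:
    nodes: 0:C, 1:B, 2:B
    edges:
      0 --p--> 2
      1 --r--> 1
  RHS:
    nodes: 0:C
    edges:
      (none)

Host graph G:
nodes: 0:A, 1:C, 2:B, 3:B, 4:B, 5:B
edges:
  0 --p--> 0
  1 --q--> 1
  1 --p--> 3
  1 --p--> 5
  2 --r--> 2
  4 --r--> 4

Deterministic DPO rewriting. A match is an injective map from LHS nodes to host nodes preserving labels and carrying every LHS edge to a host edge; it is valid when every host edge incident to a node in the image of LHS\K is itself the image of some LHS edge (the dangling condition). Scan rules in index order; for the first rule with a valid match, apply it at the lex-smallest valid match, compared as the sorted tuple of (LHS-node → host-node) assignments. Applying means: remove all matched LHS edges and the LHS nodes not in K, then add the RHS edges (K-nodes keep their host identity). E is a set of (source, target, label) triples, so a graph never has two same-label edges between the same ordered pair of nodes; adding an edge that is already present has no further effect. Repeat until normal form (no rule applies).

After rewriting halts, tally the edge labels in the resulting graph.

initial: |V|=6 |E|=6  E = 0-p->0 1-q->1 1-p->3 1-p->5 2-r->2 4-r->4
step 1: apply R2 at {0↦1, 1↦2, 2↦3}  → |V|=4 |E|=4  E = 0-p->0 1-q->1 1-p->5 4-r->4
step 2: apply R2 at {0↦1, 1↦4, 2↦5}  → |V|=2 |E|=2  E = 0-p->0 1-q->1
halt: no rule applies after step 2
NF edges: [(0, 0, 'p'), (1, 1, 'q')]

Answer: p:1 q:1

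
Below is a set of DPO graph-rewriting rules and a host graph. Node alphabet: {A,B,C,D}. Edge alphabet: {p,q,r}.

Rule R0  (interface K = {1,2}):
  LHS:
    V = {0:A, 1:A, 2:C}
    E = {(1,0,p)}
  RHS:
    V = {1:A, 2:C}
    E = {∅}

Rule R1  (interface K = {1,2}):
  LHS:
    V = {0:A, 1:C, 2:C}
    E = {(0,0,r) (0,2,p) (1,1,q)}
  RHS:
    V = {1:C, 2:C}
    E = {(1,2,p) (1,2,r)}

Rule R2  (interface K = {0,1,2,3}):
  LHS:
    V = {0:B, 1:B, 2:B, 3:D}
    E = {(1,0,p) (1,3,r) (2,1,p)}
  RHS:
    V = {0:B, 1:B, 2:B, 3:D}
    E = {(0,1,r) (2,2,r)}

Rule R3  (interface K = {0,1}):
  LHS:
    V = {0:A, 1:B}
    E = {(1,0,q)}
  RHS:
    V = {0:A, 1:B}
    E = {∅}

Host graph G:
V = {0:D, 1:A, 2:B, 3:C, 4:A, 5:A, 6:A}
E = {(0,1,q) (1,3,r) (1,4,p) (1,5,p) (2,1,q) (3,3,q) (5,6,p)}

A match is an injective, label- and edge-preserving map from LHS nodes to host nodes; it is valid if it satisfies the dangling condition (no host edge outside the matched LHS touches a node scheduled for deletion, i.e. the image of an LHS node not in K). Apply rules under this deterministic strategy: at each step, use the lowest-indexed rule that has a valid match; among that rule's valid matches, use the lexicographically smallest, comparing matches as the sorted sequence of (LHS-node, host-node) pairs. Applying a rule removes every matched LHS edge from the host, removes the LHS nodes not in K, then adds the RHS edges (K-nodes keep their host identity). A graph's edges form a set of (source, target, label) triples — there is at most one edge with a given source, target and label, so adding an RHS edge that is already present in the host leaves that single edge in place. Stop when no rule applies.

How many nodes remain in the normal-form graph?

Answer: 4

Rewrite trace:
initial: |V|=7 |E|=7  E = 0-q->1 1-r->3 1-p->4 1-p->5 2-q->1 3-q->3 5-p->6
step 1: apply R0 at {0↦4, 1↦1, 2↦3}  → |V|=6 |E|=6  E = 0-q->1 1-r->3 1-p->5 2-q->1 3-q->3 5-p->6
step 2: apply R0 at {0↦6, 1↦5, 2↦3}  → |V|=5 |E|=5  E = 0-q->1 1-r->3 1-p->5 2-q->1 3-q->3
step 3: apply R0 at {0↦5, 1↦1, 2↦3}  → |V|=4 |E|=4  E = 0-q->1 1-r->3 2-q->1 3-q->3
step 4: apply R3 at {0↦1, 1↦2}  → |V|=4 |E|=3  E = 0-q->1 1-r->3 3-q->3
final graph: no rule applies after step 4
NF nodes: {0:D, 1:A, 2:B, 3:C}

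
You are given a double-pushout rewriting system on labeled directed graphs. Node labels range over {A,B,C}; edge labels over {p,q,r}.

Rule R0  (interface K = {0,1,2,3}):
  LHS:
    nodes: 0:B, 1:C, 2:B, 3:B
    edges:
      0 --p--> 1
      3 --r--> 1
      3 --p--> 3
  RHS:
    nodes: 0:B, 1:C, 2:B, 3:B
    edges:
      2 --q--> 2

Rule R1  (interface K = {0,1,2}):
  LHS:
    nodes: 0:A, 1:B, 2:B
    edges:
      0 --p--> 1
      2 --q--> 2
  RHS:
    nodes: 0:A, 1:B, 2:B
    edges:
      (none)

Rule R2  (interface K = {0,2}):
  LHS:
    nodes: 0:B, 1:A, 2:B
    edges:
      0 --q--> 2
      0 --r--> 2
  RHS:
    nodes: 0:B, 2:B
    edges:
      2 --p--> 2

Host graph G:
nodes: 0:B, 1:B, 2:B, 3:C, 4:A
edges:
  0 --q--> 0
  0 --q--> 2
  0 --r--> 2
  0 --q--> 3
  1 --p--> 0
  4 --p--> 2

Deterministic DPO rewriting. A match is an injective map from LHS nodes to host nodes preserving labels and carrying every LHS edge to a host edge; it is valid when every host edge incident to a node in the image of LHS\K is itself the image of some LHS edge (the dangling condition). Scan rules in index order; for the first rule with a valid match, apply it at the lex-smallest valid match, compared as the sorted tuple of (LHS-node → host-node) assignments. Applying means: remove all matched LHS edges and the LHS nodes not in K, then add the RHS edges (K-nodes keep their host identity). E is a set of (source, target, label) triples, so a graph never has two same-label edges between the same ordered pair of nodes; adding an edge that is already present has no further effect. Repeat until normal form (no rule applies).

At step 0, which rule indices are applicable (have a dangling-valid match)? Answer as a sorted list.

Answer: [R1]

Rewrite trace:
R0: no valid match — LHS pattern not found
R1: 1 valid match — {0↦4, 1↦2, 2↦0}
R2: no valid match — 1 raw match, all fail dangling condition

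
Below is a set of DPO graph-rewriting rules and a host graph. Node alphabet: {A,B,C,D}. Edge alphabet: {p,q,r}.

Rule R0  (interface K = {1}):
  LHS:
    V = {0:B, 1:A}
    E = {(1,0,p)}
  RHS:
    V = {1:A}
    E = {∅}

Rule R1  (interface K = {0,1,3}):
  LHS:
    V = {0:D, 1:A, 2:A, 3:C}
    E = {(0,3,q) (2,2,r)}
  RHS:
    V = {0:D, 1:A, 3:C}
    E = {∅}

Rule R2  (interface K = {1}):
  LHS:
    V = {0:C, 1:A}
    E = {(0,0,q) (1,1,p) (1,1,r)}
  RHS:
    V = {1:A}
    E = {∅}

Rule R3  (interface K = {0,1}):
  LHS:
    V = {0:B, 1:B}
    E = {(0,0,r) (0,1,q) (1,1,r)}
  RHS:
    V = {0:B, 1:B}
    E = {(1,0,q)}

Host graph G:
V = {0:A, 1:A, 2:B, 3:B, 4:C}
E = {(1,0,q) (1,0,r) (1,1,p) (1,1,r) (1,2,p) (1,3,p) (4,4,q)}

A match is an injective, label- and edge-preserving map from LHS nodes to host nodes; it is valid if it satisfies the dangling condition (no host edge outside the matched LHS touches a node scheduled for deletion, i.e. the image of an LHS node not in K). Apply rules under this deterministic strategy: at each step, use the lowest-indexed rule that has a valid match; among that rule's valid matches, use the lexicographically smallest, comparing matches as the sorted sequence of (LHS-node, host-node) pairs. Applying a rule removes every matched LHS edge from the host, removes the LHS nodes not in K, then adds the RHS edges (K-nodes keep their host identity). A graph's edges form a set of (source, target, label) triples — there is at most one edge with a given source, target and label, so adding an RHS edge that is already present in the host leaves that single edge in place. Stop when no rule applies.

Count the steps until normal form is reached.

Answer: 3

Derivation:
start.  V:5 E:7  edges: 1-q->0 1-r->0 1-p->1 1-r->1 1-p->2 1-p->3 4-q->4
1. fire R0 via {0↦2, 1↦1}  →  V:4 E:6  edges: 1-q->0 1-r->0 1-p->1 1-r->1 1-p->3 4-q->4
2. fire R0 via {0↦3, 1↦1}  →  V:3 E:5  edges: 1-q->0 1-r->0 1-p->1 1-r->1 4-q->4
3. fire R2 via {0↦4, 1↦1}  →  V:2 E:2  edges: 1-q->0 1-r->0
normal form: no rule applies after step 3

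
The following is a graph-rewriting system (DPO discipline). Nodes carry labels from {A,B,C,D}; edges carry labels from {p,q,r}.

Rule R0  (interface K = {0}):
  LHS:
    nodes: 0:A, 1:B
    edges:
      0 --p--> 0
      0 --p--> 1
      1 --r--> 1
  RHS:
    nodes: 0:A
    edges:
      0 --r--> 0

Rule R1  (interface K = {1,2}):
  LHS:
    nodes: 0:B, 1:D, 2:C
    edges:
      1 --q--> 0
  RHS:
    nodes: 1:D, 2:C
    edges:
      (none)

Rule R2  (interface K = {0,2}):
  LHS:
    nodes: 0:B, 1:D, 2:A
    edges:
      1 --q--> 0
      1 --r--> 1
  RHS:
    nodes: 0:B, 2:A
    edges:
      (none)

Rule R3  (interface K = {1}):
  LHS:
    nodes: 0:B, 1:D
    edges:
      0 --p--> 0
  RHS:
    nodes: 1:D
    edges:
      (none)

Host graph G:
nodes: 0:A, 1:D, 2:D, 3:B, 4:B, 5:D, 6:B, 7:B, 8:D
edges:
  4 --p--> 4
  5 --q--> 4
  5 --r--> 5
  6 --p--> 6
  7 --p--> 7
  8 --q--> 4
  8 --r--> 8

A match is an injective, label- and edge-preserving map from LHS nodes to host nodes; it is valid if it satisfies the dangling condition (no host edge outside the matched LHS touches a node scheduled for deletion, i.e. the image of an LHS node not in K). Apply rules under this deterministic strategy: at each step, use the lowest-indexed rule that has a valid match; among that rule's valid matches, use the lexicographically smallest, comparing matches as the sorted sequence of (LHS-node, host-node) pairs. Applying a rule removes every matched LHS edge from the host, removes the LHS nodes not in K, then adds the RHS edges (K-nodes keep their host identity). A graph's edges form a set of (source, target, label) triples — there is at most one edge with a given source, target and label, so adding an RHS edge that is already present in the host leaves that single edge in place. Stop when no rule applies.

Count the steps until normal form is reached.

[0] host  ⇒  9 nodes, 7 edges  {4-p->4 5-q->4 5-r->5 6-p->6 7-p->7 8-q->4 8-r->8}
[1] R2 @ {0↦4, 1↦5, 2↦0}  ⇒  8 nodes, 5 edges  {4-p->4 6-p->6 7-p->7 8-q->4 8-r->8}
[2] R2 @ {0↦4, 1↦8, 2↦0}  ⇒  7 nodes, 3 edges  {4-p->4 6-p->6 7-p->7}
[3] R3 @ {0↦4, 1↦1}  ⇒  6 nodes, 2 edges  {6-p->6 7-p->7}
[4] R3 @ {0↦6, 1↦1}  ⇒  5 nodes, 1 edges  {7-p->7}
[5] R3 @ {0↦7, 1↦1}  ⇒  4 nodes, 0 edges  {∅}
final graph: no rule applies after step 5

Answer: 5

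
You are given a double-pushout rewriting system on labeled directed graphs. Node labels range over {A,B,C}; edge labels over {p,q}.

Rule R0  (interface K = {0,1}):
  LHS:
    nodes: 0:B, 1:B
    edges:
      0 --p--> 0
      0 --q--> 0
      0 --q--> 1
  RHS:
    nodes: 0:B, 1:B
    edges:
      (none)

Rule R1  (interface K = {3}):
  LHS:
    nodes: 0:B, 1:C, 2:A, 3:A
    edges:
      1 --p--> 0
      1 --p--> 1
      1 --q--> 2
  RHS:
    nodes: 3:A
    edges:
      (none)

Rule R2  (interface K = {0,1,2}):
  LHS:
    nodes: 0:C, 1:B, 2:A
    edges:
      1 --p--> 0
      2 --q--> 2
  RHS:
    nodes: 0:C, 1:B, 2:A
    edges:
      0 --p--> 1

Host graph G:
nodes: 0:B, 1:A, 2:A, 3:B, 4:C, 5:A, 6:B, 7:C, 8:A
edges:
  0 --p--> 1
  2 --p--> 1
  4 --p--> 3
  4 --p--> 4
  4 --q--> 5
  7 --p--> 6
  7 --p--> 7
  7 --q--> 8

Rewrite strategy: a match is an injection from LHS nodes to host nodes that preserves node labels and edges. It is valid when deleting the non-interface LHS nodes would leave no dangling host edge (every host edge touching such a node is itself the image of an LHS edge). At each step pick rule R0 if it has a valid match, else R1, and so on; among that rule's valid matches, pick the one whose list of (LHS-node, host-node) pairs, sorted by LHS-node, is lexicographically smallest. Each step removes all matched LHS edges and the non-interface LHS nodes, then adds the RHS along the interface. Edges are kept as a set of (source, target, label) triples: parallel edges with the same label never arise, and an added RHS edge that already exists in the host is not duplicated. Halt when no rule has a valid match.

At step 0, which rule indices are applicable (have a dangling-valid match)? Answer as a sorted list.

R0: no valid match — LHS pattern not found
R1: 6 valid matches — {0↦3, 1↦4, 2↦5, 3↦1}, {0↦3, 1↦4, 2↦5, 3↦2}, {0↦3, 1↦4, 2↦5, 3↦8} (+3 more)
R2: no valid match — LHS pattern not found

Answer: [R1]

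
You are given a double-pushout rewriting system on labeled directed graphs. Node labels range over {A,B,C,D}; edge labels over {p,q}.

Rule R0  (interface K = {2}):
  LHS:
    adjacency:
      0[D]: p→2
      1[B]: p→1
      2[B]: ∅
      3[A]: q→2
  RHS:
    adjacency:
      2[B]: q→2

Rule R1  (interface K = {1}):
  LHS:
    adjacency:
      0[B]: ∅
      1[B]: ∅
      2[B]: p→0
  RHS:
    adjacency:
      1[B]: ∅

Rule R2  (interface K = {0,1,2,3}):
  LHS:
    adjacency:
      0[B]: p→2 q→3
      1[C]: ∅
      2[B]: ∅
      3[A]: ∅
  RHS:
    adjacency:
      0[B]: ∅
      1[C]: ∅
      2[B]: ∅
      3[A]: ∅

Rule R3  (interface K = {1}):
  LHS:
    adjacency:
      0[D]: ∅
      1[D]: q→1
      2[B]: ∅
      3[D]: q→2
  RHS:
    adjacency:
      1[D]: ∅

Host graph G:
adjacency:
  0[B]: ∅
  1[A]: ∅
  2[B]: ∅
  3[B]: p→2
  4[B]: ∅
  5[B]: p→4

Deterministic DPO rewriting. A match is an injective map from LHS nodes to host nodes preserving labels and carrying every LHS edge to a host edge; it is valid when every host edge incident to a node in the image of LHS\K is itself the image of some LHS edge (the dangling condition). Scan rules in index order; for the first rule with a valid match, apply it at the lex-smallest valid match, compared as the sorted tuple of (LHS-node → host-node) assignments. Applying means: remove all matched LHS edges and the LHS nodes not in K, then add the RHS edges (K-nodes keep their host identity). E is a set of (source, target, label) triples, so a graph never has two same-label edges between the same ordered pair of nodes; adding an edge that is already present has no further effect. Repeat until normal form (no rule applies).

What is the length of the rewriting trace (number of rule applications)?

start.  V:6 E:2  edges: 3-p->2 5-p->4
1. fire R1 via {0↦2, 1↦0, 2↦3}  →  V:4 E:1  edges: 5-p->4
2. fire R1 via {0↦4, 1↦0, 2↦5}  →  V:2 E:0  edges: ∅
halt: no rule applies after step 2

Answer: 2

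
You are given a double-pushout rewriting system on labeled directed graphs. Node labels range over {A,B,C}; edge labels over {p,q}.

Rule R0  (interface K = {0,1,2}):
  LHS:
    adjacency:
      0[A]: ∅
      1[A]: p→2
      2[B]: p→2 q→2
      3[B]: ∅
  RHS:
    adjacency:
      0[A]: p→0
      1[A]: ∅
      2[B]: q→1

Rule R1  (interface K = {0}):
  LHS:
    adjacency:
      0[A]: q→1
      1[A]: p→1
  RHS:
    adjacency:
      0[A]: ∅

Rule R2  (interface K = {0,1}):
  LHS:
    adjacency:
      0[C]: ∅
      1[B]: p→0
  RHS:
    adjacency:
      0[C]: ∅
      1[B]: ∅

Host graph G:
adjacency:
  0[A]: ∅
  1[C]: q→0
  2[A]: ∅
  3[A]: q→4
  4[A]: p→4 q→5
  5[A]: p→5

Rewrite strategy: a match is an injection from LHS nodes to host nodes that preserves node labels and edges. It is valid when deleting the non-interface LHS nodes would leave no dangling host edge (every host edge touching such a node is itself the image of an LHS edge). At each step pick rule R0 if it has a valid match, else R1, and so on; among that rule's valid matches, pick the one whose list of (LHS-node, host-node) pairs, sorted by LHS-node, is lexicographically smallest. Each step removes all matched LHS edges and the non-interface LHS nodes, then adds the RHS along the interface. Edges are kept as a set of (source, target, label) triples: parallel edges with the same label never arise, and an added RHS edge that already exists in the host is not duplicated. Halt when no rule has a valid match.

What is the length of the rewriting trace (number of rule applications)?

Answer: 2

Derivation:
[0] host  ⇒  6 nodes, 5 edges  {1-q->0 3-q->4 4-p->4 4-q->5 5-p->5}
[1] R1 @ {0↦4, 1↦5}  ⇒  5 nodes, 3 edges  {1-q->0 3-q->4 4-p->4}
[2] R1 @ {0↦3, 1↦4}  ⇒  4 nodes, 1 edges  {1-q->0}
final graph: no rule applies after step 2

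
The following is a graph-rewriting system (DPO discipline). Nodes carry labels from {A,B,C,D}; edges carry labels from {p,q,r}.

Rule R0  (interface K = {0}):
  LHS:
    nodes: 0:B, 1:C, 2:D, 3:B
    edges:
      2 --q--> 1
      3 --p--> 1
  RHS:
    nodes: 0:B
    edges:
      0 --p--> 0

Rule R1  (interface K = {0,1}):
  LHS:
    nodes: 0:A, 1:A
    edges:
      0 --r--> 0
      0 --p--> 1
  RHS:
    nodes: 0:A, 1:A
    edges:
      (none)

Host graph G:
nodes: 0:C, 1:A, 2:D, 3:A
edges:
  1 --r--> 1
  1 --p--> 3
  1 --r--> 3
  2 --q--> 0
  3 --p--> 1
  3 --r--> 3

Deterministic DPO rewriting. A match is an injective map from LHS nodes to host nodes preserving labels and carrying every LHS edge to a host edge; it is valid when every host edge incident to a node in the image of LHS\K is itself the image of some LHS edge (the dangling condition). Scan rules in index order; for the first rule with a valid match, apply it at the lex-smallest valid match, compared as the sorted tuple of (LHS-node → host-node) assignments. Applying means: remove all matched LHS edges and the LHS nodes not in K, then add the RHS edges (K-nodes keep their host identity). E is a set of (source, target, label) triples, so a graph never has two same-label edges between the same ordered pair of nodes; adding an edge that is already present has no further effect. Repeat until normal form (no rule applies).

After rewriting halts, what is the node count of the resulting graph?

Answer: 4

Rewrite trace:
[0] host  ⇒  4 nodes, 6 edges  {1-r->1 1-p->3 1-r->3 2-q->0 3-p->1 3-r->3}
[1] R1 @ {0↦1, 1↦3}  ⇒  4 nodes, 4 edges  {1-r->3 2-q->0 3-p->1 3-r->3}
[2] R1 @ {0↦3, 1↦1}  ⇒  4 nodes, 2 edges  {1-r->3 2-q->0}
halt: no rule applies after step 2
NF nodes: {0:C, 1:A, 2:D, 3:A}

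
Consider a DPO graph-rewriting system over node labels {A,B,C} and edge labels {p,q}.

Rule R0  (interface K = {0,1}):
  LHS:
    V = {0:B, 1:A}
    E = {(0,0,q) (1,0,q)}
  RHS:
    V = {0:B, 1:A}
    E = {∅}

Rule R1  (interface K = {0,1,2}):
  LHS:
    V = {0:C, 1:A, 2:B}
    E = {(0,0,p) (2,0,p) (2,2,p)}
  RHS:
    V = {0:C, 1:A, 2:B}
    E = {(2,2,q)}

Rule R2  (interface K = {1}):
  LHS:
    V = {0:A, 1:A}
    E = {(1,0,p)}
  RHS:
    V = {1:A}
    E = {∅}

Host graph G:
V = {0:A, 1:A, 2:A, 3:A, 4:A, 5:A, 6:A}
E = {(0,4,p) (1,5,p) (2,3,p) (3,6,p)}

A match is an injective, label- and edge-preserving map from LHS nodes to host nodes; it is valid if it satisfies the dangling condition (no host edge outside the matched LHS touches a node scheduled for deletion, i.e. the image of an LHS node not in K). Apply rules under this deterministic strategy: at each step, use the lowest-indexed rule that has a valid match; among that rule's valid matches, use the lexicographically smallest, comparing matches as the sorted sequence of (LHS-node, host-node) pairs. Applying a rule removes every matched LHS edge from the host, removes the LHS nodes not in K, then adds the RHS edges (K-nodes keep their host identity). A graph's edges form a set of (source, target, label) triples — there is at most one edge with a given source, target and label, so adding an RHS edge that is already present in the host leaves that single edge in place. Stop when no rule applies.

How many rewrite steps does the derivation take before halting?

start.  V:7 E:4  edges: 0-p->4 1-p->5 2-p->3 3-p->6
1. fire R2 via {0↦4, 1↦0}  →  V:6 E:3  edges: 1-p->5 2-p->3 3-p->6
2. fire R2 via {0↦5, 1↦1}  →  V:5 E:2  edges: 2-p->3 3-p->6
3. fire R2 via {0↦6, 1↦3}  →  V:4 E:1  edges: 2-p->3
4. fire R2 via {0↦3, 1↦2}  →  V:3 E:0  edges: ∅
final graph: no rule applies after step 4

Answer: 4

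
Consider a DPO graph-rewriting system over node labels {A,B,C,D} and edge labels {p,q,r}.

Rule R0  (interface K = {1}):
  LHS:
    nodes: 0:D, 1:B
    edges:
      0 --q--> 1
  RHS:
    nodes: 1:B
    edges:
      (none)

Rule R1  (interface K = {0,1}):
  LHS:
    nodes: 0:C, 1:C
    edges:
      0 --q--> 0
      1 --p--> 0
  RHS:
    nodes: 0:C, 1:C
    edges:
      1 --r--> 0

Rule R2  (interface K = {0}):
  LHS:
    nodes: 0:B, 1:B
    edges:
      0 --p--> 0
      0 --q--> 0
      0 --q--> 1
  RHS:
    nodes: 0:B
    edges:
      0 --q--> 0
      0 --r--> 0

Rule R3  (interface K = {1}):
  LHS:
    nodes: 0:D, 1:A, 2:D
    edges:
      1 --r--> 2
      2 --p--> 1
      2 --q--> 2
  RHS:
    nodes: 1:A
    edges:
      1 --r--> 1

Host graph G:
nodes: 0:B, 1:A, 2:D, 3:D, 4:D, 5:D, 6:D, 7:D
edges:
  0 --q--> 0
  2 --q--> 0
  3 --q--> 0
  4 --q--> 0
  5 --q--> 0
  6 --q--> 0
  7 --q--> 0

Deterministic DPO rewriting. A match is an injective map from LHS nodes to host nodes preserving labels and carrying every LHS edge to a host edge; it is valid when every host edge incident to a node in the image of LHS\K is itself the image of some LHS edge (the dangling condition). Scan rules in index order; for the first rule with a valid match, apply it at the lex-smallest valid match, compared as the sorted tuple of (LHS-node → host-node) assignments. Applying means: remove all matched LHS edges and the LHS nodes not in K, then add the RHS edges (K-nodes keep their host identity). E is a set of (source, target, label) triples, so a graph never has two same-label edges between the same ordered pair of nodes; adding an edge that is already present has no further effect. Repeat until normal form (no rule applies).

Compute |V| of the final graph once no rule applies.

[0] host  ⇒  8 nodes, 7 edges  {0-q->0 2-q->0 3-q->0 4-q->0 5-q->0 6-q->0 7-q->0}
[1] R0 @ {0↦2, 1↦0}  ⇒  7 nodes, 6 edges  {0-q->0 3-q->0 4-q->0 5-q->0 6-q->0 7-q->0}
[2] R0 @ {0↦3, 1↦0}  ⇒  6 nodes, 5 edges  {0-q->0 4-q->0 5-q->0 6-q->0 7-q->0}
[3] R0 @ {0↦4, 1↦0}  ⇒  5 nodes, 4 edges  {0-q->0 5-q->0 6-q->0 7-q->0}
[4] R0 @ {0↦5, 1↦0}  ⇒  4 nodes, 3 edges  {0-q->0 6-q->0 7-q->0}
[5] R0 @ {0↦6, 1↦0}  ⇒  3 nodes, 2 edges  {0-q->0 7-q->0}
[6] R0 @ {0↦7, 1↦0}  ⇒  2 nodes, 1 edges  {0-q->0}
normal form: no rule applies after step 6
NF nodes: {0:B, 1:A}

Answer: 2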